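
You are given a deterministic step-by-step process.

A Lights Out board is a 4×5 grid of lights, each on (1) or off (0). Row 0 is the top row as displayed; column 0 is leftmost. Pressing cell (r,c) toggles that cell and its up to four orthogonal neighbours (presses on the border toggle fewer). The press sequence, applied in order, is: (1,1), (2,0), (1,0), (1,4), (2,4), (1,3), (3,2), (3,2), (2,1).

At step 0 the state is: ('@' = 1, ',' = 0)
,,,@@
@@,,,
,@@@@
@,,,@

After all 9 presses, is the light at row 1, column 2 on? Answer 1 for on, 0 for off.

0

t=0: ,,,@@
@@,,,
,@@@@
@,,,@
t=1: ,@,@@
,,@,,
,,@@@
@,,,@
t=2: ,@,@@
@,@,,
@@@@@
,,,,@
t=3: @@,@@
,@@,,
,@@@@
,,,,@
t=4: @@,@,
,@@@@
,@@@,
,,,,@
t=5: @@,@,
,@@@,
,@@,@
,,,,,
t=6: @@,,,
,@,,@
,@@@@
,,,,,
t=7: @@,,,
,@,,@
,@,@@
,@@@,
t=8: @@,,,
,@,,@
,@@@@
,,,,,
t=9: @@,,,
,,,,@
@,,@@
,@,,,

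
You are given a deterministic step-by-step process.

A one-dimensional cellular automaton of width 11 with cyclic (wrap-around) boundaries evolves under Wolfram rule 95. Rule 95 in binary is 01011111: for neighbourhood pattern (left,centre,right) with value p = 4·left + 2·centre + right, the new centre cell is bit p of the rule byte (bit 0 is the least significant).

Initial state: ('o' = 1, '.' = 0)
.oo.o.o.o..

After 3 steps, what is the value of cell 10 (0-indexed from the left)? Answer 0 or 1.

0) .oo.o.o.o..
1) ooo.o.o.ooo
2) ..o.o.o.o..
3) ooo.o.o.ooo

1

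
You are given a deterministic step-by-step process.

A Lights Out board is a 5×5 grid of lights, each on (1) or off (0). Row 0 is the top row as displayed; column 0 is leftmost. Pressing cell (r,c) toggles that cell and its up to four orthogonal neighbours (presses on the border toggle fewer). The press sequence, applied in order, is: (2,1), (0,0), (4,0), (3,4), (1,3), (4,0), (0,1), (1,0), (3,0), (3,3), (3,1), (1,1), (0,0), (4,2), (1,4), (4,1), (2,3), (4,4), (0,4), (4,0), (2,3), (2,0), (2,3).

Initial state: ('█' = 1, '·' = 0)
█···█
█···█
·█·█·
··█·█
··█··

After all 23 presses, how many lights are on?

gen 0: █···█
█···█
·█·█·
··█·█
··█··
gen 1: █···█
██··█
█·██·
·██·█
··█··
gen 2: ·█··█
·█··█
█·██·
·██·█
··█··
gen 3: ·█··█
·█··█
█·██·
███·█
███··
gen 4: ·█··█
·█··█
█·███
████·
███·█
gen 5: ·█·██
·███·
█·█·█
████·
███·█
gen 6: ·█·██
·███·
█·█·█
·███·
··█·█
gen 7: █·███
··██·
█·█·█
·███·
··█·█
gen 8: ··███
████·
··█·█
·███·
··█·█
gen 9: ··███
████·
█·█·█
█·██·
█·█·█
gen 10: ··███
████·
█·███
█···█
█·███
gen 11: ··███
████·
█████
·██·█
█████
gen 12: ·████
···█·
█·███
·██·█
█████
gen 13: █·███
█··█·
█·███
·██·█
█████
gen 14: █·███
█··█·
█·███
·█··█
█···█
gen 15: █·██·
█···█
█·██·
·█··█
█···█
gen 16: █·██·
█···█
█·██·
····█
·██·█
gen 17: █·██·
█··██
█···█
···██
·██·█
gen 18: █·██·
█··██
█···█
···█·
·███·
gen 19: █·█·█
█··█·
█···█
···█·
·███·
gen 20: █·█·█
█··█·
█···█
█··█·
█·██·
gen 21: █·█·█
█····
█·██·
█····
█·██·
gen 22: █·█·█
·····
·███·
·····
█·██·
gen 23: █·█·█
···█·
·█··█
···█·
█·██·

10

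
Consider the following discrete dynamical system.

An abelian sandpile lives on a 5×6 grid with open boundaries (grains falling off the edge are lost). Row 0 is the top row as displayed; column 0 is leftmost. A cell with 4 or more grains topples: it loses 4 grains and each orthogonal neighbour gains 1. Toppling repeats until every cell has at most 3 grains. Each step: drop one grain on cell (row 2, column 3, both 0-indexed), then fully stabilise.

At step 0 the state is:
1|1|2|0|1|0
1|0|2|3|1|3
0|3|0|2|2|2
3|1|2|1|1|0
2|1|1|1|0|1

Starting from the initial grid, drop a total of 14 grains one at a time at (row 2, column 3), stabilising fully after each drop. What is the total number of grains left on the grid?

50

k=0  1|1|2|0|1|0
1|0|2|3|1|3
0|3|0|2|2|2
3|1|2|1|1|0
2|1|1|1|0|1
k=1  1|1|2|0|1|0
1|0|2|3|1|3
0|3|0|3|2|2
3|1|2|1|1|0
2|1|1|1|0|1
k=2  1|1|2|1|1|0
1|0|3|0|2|3
0|3|1|1|3|2
3|1|2|2|1|0
2|1|1|1|0|1
k=3  1|1|2|1|1|0
1|0|3|0|2|3
0|3|1|2|3|2
3|1|2|2|1|0
2|1|1|1|0|1
k=4  1|1|2|1|1|0
1|0|3|0|2|3
0|3|1|3|3|2
3|1|2|2|1|0
2|1|1|1|0|1
k=5  1|1|2|1|1|0
1|0|3|1|3|3
0|3|2|1|0|3
3|1|2|3|2|0
2|1|1|1|0|1
k=6  1|1|2|1|1|0
1|0|3|1|3|3
0|3|2|2|0|3
3|1|2|3|2|0
2|1|1|1|0|1
k=7  1|1|2|1|1|0
1|0|3|1|3|3
0|3|2|3|0|3
3|1|2|3|2|0
2|1|1|1|0|1
k=8  1|1|2|1|1|0
1|0|3|2|3|3
0|3|3|1|1|3
3|1|3|0|3|0
2|1|1|2|0|1
k=9  1|1|2|1|1|0
1|0|3|2|3|3
0|3|3|2|1|3
3|1|3|0|3|0
2|1|1|2|0|1
k=10  1|1|2|1|1|0
1|0|3|2|3|3
0|3|3|3|1|3
3|1|3|0|3|0
2|1|1|2|0|1
k=11  1|1|3|2|2|1
1|2|1|1|2|1
1|0|3|3|1|1
3|3|0|3|0|2
2|1|2|2|1|1
k=12  1|1|3|2|2|1
1|2|2|2|2|1
1|1|0|2|2|1
3|3|2|0|1|2
2|1|2|3|1|1
k=13  1|1|3|2|2|1
1|2|2|2|2|1
1|1|0|3|2|1
3|3|2|0|1|2
2|1|2|3|1|1
k=14  1|1|3|2|2|1
1|2|2|3|2|1
1|1|1|0|3|1
3|3|2|1|1|2
2|1|2|3|1|1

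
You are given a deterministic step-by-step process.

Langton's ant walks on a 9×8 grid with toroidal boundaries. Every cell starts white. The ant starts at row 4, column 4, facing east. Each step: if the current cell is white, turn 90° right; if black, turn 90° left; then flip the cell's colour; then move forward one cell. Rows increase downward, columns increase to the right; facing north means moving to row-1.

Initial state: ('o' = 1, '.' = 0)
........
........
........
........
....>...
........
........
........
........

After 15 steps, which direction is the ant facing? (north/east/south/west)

t=0: ........
........
........
........
....>...
........
........
........
........
t=1: ........
........
........
........
....o...
....v...
........
........
........
t=2: ........
........
........
........
....o...
...<o...
........
........
........
t=3: ........
........
........
........
...^o...
...oo...
........
........
........
t=4: ........
........
........
........
...o>...
...oo...
........
........
........
t=5: ........
........
........
....^...
...o....
...oo...
........
........
........
t=6: ........
........
........
....o>..
...o....
...oo...
........
........
........
t=7: ........
........
........
....oo..
...o.v..
...oo...
........
........
........
t=8: ........
........
........
....oo..
...o<o..
...oo...
........
........
........
t=9: ........
........
........
....^o..
...ooo..
...oo...
........
........
........
t=10: ........
........
........
...<.o..
...ooo..
...oo...
........
........
........
t=11: ........
........
...^....
...o.o..
...ooo..
...oo...
........
........
........
t=12: ........
........
...o>...
...o.o..
...ooo..
...oo...
........
........
........
t=13: ........
........
...oo...
...ovo..
...ooo..
...oo...
........
........
........
t=14: ........
........
...oo...
...<oo..
...ooo..
...oo...
........
........
........
t=15: ........
........
...oo...
....oo..
...voo..
...oo...
........
........
........

south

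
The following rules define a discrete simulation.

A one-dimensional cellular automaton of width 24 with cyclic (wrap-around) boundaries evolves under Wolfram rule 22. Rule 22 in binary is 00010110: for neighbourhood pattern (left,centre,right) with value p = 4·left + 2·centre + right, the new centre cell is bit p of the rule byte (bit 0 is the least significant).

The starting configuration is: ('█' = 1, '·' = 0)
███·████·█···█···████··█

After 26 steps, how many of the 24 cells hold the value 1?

step 0: ███·████·█···█···████··█
step 1: ·········██·███·█····██·
step 2: ········█·······██··█··█
step 3: █······███·····█··██████
step 4: ·█····█···█···████······
step 5: ███··███·███·█····█·····
step 6: ···██········██··███···█
step 7: █·█··█······█··██···█·██
step 8: ··█████····████··█·██···
step 9: ·█·····█··█····███···█··
step 10: ███···██████··█···█·███·
step 11: ···█·█······████·██·····
step 12: ··██·██····█·······█····
step 13: ·█·····█··███·····███···
step 14: ███···████···█···█···█··
step 15: ···█·█····█·███·███·████
step 16: █·██·██··██·············
step 17: █······██··█···········█
step 18: ·█····█··████·········█·
step 19: ███··████····█·······███
step 20: ···██····█··███·····█···
step 21: ··█··█··████···█···███··
step 22: ·███████····█·███·█···█·
step 23: █·······█··██·····██·███
step 24: ·█·····████··█···█······
step 25: ███···█····████·███·····
step 26: ···█·███··█········█···█

7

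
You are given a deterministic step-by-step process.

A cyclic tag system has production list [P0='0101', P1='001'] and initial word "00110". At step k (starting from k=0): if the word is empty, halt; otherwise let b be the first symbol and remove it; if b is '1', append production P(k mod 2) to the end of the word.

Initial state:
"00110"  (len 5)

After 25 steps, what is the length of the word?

0) "00110"  (len 5)
1) "0110"  (len 4)
2) "110"  (len 3)
3) "100101"  (len 6)
4) "00101001"  (len 8)
5) "0101001"  (len 7)
6) "101001"  (len 6)
7) "010010101"  (len 9)
8) "10010101"  (len 8)
9) "00101010101"  (len 11)
10) "0101010101"  (len 10)
11) "101010101"  (len 9)
12) "01010101001"  (len 11)
13) "1010101001"  (len 10)
14) "010101001001"  (len 12)
15) "10101001001"  (len 11)
16) "0101001001001"  (len 13)
17) "101001001001"  (len 12)
18) "01001001001001"  (len 14)
19) "1001001001001"  (len 13)
20) "001001001001001"  (len 15)
21) "01001001001001"  (len 14)
22) "1001001001001"  (len 13)
23) "0010010010010101"  (len 16)
24) "010010010010101"  (len 15)
25) "10010010010101"  (len 14)

14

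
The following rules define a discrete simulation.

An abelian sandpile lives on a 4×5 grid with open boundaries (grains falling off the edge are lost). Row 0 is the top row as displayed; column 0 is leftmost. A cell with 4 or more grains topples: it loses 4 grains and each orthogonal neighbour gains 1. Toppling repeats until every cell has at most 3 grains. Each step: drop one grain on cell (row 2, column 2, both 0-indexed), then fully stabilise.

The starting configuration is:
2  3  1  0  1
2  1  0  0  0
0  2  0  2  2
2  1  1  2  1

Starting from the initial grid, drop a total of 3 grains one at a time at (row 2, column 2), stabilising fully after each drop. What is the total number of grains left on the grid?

26

t=0: 2  3  1  0  1
2  1  0  0  0
0  2  0  2  2
2  1  1  2  1
t=1: 2  3  1  0  1
2  1  0  0  0
0  2  1  2  2
2  1  1  2  1
t=2: 2  3  1  0  1
2  1  0  0  0
0  2  2  2  2
2  1  1  2  1
t=3: 2  3  1  0  1
2  1  0  0  0
0  2  3  2  2
2  1  1  2  1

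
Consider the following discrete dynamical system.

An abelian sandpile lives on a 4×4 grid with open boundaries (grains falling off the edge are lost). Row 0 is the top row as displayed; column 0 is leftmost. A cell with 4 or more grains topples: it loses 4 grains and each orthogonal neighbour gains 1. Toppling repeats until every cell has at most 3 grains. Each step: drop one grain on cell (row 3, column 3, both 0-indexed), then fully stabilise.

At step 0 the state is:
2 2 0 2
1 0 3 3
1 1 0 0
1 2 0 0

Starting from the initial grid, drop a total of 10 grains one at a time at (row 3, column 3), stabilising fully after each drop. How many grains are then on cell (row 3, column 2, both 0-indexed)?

2

t=0: 2 2 0 2
1 0 3 3
1 1 0 0
1 2 0 0
t=1: 2 2 0 2
1 0 3 3
1 1 0 0
1 2 0 1
t=2: 2 2 0 2
1 0 3 3
1 1 0 0
1 2 0 2
t=3: 2 2 0 2
1 0 3 3
1 1 0 0
1 2 0 3
t=4: 2 2 0 2
1 0 3 3
1 1 0 1
1 2 1 0
t=5: 2 2 0 2
1 0 3 3
1 1 0 1
1 2 1 1
t=6: 2 2 0 2
1 0 3 3
1 1 0 1
1 2 1 2
t=7: 2 2 0 2
1 0 3 3
1 1 0 1
1 2 1 3
t=8: 2 2 0 2
1 0 3 3
1 1 0 2
1 2 2 0
t=9: 2 2 0 2
1 0 3 3
1 1 0 2
1 2 2 1
t=10: 2 2 0 2
1 0 3 3
1 1 0 2
1 2 2 2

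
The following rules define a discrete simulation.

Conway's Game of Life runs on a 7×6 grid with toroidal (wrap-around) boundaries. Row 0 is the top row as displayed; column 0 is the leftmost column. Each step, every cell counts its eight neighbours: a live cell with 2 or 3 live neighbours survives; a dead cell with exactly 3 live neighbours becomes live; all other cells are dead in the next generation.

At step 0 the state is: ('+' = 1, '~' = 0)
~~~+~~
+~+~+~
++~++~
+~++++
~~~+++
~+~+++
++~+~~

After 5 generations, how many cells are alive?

7

step 0: ~~~+~~
+~+~+~
++~++~
+~++++
~~~+++
~+~+++
++~+~~
step 1: +~~+++
+~+~+~
~~~~~~
~~~~~~
~+~~~~
~+~~~~
++~+~+
step 2: ~~~~~~
++~~+~
~~~~~~
~~~~~~
~~~~~~
~+~~~~
~+~+~~
step 3: +++~~~
~~~~~~
~~~~~~
~~~~~~
~~~~~~
~~+~~~
~~+~~~
step 4: ~++~~~
~+~~~~
~~~~~~
~~~~~~
~~~~~~
~~~~~~
~~++~~
step 5: ~+~+~~
~++~~~
~~~~~~
~~~~~~
~~~~~~
~~~~~~
~+++~~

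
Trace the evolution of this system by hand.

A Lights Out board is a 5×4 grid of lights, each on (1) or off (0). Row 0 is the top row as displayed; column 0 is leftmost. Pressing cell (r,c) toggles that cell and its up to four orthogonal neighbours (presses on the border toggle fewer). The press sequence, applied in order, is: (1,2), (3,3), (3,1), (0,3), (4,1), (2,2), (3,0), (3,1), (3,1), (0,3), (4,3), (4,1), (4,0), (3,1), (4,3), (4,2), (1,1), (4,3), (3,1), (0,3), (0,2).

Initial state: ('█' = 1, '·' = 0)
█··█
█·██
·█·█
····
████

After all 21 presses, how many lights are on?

[0] █··█
█·██
·█·█
····
████
[1] █·██
██··
·███
····
████
[2] █·██
██··
·██·
··██
███·
[3] █·██
██··
··█·
██·█
█·█·
[4] █···
██·█
··█·
██·█
█·█·
[5] █···
██·█
··█·
█··█
·█··
[6] █···
████
·█·█
█·██
·█··
[7] █···
████
██·█
·███
██··
[8] █···
████
█··█
█··█
█···
[9] █···
████
██·█
·███
██··
[10] █·██
███·
██·█
·███
██··
[11] █·██
███·
██·█
·██·
████
[12] █·██
███·
██·█
··█·
···█
[13] █·██
███·
██·█
█·█·
██·█
[14] █·██
███·
█··█
·█··
█··█
[15] █·██
███·
█··█
·█·█
█·█·
[16] █·██
███·
█··█
·███
██·█
[17] ████
····
██·█
·███
██·█
[18] ████
····
██·█
·██·
███·
[19] ████
····
█··█
█···
█·█·
[20] ██··
···█
█··█
█···
█·█·
[21] █·██
··██
█··█
█···
█·█·

10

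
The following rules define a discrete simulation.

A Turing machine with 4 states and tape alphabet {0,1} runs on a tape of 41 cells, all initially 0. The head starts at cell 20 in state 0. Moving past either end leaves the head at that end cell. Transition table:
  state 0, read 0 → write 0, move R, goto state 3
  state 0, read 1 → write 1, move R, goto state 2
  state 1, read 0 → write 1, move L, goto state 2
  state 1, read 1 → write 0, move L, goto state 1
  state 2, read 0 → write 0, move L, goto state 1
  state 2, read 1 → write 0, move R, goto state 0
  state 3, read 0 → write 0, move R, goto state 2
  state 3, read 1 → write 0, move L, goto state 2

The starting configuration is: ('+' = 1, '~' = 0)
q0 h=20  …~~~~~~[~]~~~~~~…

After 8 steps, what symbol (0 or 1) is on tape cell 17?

k=0  q0 h=20  …~~~~~~[~]~~~~~~…
k=1  q3 h=21  …~~~~~~[~]~~~~~~…
k=2  q2 h=22  …~~~~~~[~]~~~~~~…
k=3  q1 h=21  …~~~~~~[~]~~~~~~…
k=4  q2 h=20  …~~~~~~[~]+~~~~~…
k=5  q1 h=19  …~~~~~~[~]~+~~~~…
k=6  q2 h=18  …~~~~~~[~]+~+~~~…
k=7  q1 h=17  …~~~~~~[~]~+~+~~…
k=8  q2 h=16  …~~~~~~[~]+~+~+~…

1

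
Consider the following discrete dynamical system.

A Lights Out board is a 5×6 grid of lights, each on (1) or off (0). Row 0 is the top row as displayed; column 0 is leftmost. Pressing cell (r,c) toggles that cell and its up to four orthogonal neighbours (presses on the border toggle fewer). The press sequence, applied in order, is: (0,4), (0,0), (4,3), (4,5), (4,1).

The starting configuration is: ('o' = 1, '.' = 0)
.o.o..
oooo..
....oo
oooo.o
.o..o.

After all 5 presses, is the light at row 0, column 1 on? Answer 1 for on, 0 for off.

0

0) .o.o..
oooo..
....oo
oooo.o
.o..o.
1) .o..oo
ooooo.
....oo
oooo.o
.o..o.
2) o...oo
.oooo.
....oo
oooo.o
.o..o.
3) o...oo
.oooo.
....oo
ooo..o
.ooo..
4) o...oo
.oooo.
....oo
ooo...
.ooooo
5) o...oo
.oooo.
....oo
o.o...
o..ooo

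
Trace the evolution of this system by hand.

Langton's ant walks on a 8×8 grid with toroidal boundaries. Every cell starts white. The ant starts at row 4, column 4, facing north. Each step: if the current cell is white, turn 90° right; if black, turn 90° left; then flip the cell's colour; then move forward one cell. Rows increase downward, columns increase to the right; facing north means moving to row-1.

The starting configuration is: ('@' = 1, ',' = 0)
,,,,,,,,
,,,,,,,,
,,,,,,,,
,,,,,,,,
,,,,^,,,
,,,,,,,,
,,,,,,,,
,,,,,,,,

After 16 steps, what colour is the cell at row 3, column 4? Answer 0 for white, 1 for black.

gen 0: ,,,,,,,,
,,,,,,,,
,,,,,,,,
,,,,,,,,
,,,,^,,,
,,,,,,,,
,,,,,,,,
,,,,,,,,
gen 1: ,,,,,,,,
,,,,,,,,
,,,,,,,,
,,,,,,,,
,,,,@>,,
,,,,,,,,
,,,,,,,,
,,,,,,,,
gen 2: ,,,,,,,,
,,,,,,,,
,,,,,,,,
,,,,,,,,
,,,,@@,,
,,,,,v,,
,,,,,,,,
,,,,,,,,
gen 3: ,,,,,,,,
,,,,,,,,
,,,,,,,,
,,,,,,,,
,,,,@@,,
,,,,<@,,
,,,,,,,,
,,,,,,,,
gen 4: ,,,,,,,,
,,,,,,,,
,,,,,,,,
,,,,,,,,
,,,,^@,,
,,,,@@,,
,,,,,,,,
,,,,,,,,
gen 5: ,,,,,,,,
,,,,,,,,
,,,,,,,,
,,,,,,,,
,,,<,@,,
,,,,@@,,
,,,,,,,,
,,,,,,,,
gen 6: ,,,,,,,,
,,,,,,,,
,,,,,,,,
,,,^,,,,
,,,@,@,,
,,,,@@,,
,,,,,,,,
,,,,,,,,
gen 7: ,,,,,,,,
,,,,,,,,
,,,,,,,,
,,,@>,,,
,,,@,@,,
,,,,@@,,
,,,,,,,,
,,,,,,,,
gen 8: ,,,,,,,,
,,,,,,,,
,,,,,,,,
,,,@@,,,
,,,@v@,,
,,,,@@,,
,,,,,,,,
,,,,,,,,
gen 9: ,,,,,,,,
,,,,,,,,
,,,,,,,,
,,,@@,,,
,,,<@@,,
,,,,@@,,
,,,,,,,,
,,,,,,,,
gen 10: ,,,,,,,,
,,,,,,,,
,,,,,,,,
,,,@@,,,
,,,,@@,,
,,,v@@,,
,,,,,,,,
,,,,,,,,
gen 11: ,,,,,,,,
,,,,,,,,
,,,,,,,,
,,,@@,,,
,,,,@@,,
,,<@@@,,
,,,,,,,,
,,,,,,,,
gen 12: ,,,,,,,,
,,,,,,,,
,,,,,,,,
,,,@@,,,
,,^,@@,,
,,@@@@,,
,,,,,,,,
,,,,,,,,
gen 13: ,,,,,,,,
,,,,,,,,
,,,,,,,,
,,,@@,,,
,,@>@@,,
,,@@@@,,
,,,,,,,,
,,,,,,,,
gen 14: ,,,,,,,,
,,,,,,,,
,,,,,,,,
,,,@@,,,
,,@@@@,,
,,@v@@,,
,,,,,,,,
,,,,,,,,
gen 15: ,,,,,,,,
,,,,,,,,
,,,,,,,,
,,,@@,,,
,,@@@@,,
,,@,>@,,
,,,,,,,,
,,,,,,,,
gen 16: ,,,,,,,,
,,,,,,,,
,,,,,,,,
,,,@@,,,
,,@@^@,,
,,@,,@,,
,,,,,,,,
,,,,,,,,

1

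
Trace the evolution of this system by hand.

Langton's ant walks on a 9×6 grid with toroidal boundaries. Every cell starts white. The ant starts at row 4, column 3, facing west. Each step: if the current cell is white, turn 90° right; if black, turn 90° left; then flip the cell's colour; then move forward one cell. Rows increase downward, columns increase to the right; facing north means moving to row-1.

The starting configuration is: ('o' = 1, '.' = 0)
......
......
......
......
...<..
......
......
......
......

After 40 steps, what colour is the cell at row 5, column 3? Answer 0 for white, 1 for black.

0) ......
......
......
......
...<..
......
......
......
......
1) ......
......
......
...^..
...o..
......
......
......
......
2) ......
......
......
...o>.
...o..
......
......
......
......
3) ......
......
......
...oo.
...ov.
......
......
......
......
4) ......
......
......
...oo.
...<o.
......
......
......
......
5) ......
......
......
...oo.
....o.
...v..
......
......
......
6) ......
......
......
...oo.
....o.
..<o..
......
......
......
7) ......
......
......
...oo.
..^.o.
..oo..
......
......
......
8) ......
......
......
...oo.
..o>o.
..oo..
......
......
......
9) ......
......
......
...oo.
..ooo.
..ov..
......
......
......
10) ......
......
......
...oo.
..ooo.
..o.>.
......
......
......
11) ......
......
......
...oo.
..ooo.
..o.o.
....v.
......
......
12) ......
......
......
...oo.
..ooo.
..o.o.
...<o.
......
......
13) ......
......
......
...oo.
..ooo.
..o^o.
...oo.
......
......
14) ......
......
......
...oo.
..ooo.
..oo>.
...oo.
......
......
15) ......
......
......
...oo.
..oo^.
..oo..
...oo.
......
......
16) ......
......
......
...oo.
..o<..
..oo..
...oo.
......
......
17) ......
......
......
...oo.
..o...
..ov..
...oo.
......
......
18) ......
......
......
...oo.
..o...
..o.>.
...oo.
......
......
19) ......
......
......
...oo.
..o...
..o.o.
...ov.
......
......
20) ......
......
......
...oo.
..o...
..o.o.
...o.>
......
......
21) ......
......
......
...oo.
..o...
..o.o.
...o.o
.....v
......
22) ......
......
......
...oo.
..o...
..o.o.
...o.o
....<o
......
23) ......
......
......
...oo.
..o...
..o.o.
...o^o
....oo
......
24) ......
......
......
...oo.
..o...
..o.o.
...oo>
....oo
......
25) ......
......
......
...oo.
..o...
..o.o^
...oo.
....oo
......
26) ......
......
......
...oo.
..o...
>.o.oo
...oo.
....oo
......
27) ......
......
......
...oo.
..o...
o.o.oo
v..oo.
....oo
......
28) ......
......
......
...oo.
..o...
o.o.oo
o..oo<
....oo
......
29) ......
......
......
...oo.
..o...
o.o.o^
o..ooo
....oo
......
30) ......
......
......
...oo.
..o...
o.o.<.
o..ooo
....oo
......
31) ......
......
......
...oo.
..o...
o.o...
o..ovo
....oo
......
32) ......
......
......
...oo.
..o...
o.o...
o..o.>
....oo
......
33) ......
......
......
...oo.
..o...
o.o..^
o..o..
....oo
......
34) ......
......
......
...oo.
..o...
>.o..o
o..o..
....oo
......
35) ......
......
......
...oo.
^.o...
..o..o
o..o..
....oo
......
36) ......
......
......
...oo.
o>o...
..o..o
o..o..
....oo
......
37) ......
......
......
...oo.
ooo...
.vo..o
o..o..
....oo
......
38) ......
......
......
...oo.
ooo...
<oo..o
o..o..
....oo
......
39) ......
......
......
...oo.
^oo...
ooo..o
o..o..
....oo
......
40) ......
......
......
...oo.
.oo..<
ooo..o
o..o..
....oo
......

0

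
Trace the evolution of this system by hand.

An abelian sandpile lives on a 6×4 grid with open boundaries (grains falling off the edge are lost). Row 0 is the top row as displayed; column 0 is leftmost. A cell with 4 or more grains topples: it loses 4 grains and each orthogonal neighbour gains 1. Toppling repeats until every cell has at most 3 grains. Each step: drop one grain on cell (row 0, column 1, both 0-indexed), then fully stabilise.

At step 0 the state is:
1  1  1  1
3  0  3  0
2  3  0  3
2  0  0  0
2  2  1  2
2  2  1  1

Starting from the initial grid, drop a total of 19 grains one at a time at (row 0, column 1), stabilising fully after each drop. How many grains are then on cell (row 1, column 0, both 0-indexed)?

0

gen 0: 1  1  1  1
3  0  3  0
2  3  0  3
2  0  0  0
2  2  1  2
2  2  1  1
gen 1: 1  2  1  1
3  0  3  0
2  3  0  3
2  0  0  0
2  2  1  2
2  2  1  1
gen 2: 1  3  1  1
3  0  3  0
2  3  0  3
2  0  0  0
2  2  1  2
2  2  1  1
gen 3: 2  0  2  1
3  1  3  0
2  3  0  3
2  0  0  0
2  2  1  2
2  2  1  1
gen 4: 2  1  2  1
3  1  3  0
2  3  0  3
2  0  0  0
2  2  1  2
2  2  1  1
gen 5: 2  2  2  1
3  1  3  0
2  3  0  3
2  0  0  0
2  2  1  2
2  2  1  1
gen 6: 2  3  2  1
3  1  3  0
2  3  0  3
2  0  0  0
2  2  1  2
2  2  1  1
gen 7: 3  0  3  1
3  2  3  0
2  3  0  3
2  0  0  0
2  2  1  2
2  2  1  1
gen 8: 3  1  3  1
3  2  3  0
2  3  0  3
2  0  0  0
2  2  1  2
2  2  1  1
gen 9: 3  2  3  1
3  2  3  0
2  3  0  3
2  0  0  0
2  2  1  2
2  2  1  1
gen 10: 3  3  3  1
3  2  3  0
2  3  0  3
2  0  0  0
2  2  1  2
2  2  1  1
gen 11: 1  3  1  2
2  2  1  1
0  1  2  3
3  1  0  0
2  2  1  2
2  2  1  1
gen 12: 2  0  2  2
2  3  1  1
0  1  2  3
3  1  0  0
2  2  1  2
2  2  1  1
gen 13: 2  1  2  2
2  3  1  1
0  1  2  3
3  1  0  0
2  2  1  2
2  2  1  1
gen 14: 2  2  2  2
2  3  1  1
0  1  2  3
3  1  0  0
2  2  1  2
2  2  1  1
gen 15: 2  3  2  2
2  3  1  1
0  1  2  3
3  1  0  0
2  2  1  2
2  2  1  1
gen 16: 3  1  3  2
3  0  2  1
0  2  2  3
3  1  0  0
2  2  1  2
2  2  1  1
gen 17: 3  2  3  2
3  0  2  1
0  2  2  3
3  1  0  0
2  2  1  2
2  2  1  1
gen 18: 3  3  3  2
3  0  2  1
0  2  2  3
3  1  0  0
2  2  1  2
2  2  1  1
gen 19: 1  2  0  3
0  2  3  1
1  2  2  3
3  1  0  0
2  2  1  2
2  2  1  1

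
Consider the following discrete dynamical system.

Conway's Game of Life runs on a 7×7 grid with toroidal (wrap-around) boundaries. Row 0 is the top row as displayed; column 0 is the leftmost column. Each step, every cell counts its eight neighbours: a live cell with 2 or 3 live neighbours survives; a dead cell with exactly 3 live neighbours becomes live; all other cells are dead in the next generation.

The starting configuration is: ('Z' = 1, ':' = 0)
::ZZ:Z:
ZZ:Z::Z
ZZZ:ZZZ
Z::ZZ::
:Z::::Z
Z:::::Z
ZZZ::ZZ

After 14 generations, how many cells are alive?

gen 0: ::ZZ:Z:
ZZ:Z::Z
ZZZ:ZZZ
Z::ZZ::
:Z::::Z
Z:::::Z
ZZZ::ZZ
gen 1: :::Z:Z:
:::::::
:::::::
:::ZZ::
:Z:::ZZ
::Z::::
::ZZZZ:
gen 2: ::ZZ:Z:
:::::::
:::::::
::::ZZ:
::ZZZZ:
:ZZ:::Z
::Z::Z:
gen 3: ::ZZZ::
:::::::
:::::::
:::::Z:
:ZZ:::Z
:Z::::Z
::::ZZZ
gen 4: :::ZZ::
:::Z:::
:::::::
:::::::
:ZZ::ZZ
:ZZ:::Z
Z:Z:Z:Z
gen 5: ::Z:ZZ:
:::ZZ::
:::::::
:::::::
:ZZ::ZZ
:::::::
Z:Z:Z:Z
gen 6: :ZZ:::Z
:::ZZZ:
:::::::
:::::::
:::::::
::ZZ:::
:Z::Z:Z
gen 7: :ZZ:::Z
::ZZZZ:
::::Z::
:::::::
:::::::
::ZZ:::
:Z:::Z:
gen 8: ZZ::::Z
:ZZ:ZZ:
::::ZZ:
:::::::
:::::::
::Z::::
ZZ:Z:::
gen 9: :::ZZZZ
:ZZZZ::
:::ZZZ:
:::::::
:::::::
:ZZ::::
::::::Z
gen 10: Z:::::Z
::::::Z
:::::Z:
::::Z::
:::::::
:::::::
Z:ZZZ:Z
gen 11: :Z:Z:::
Z::::ZZ
:::::Z:
:::::::
:::::::
:::Z:::
ZZ:Z:ZZ
gen 12: :Z:::::
Z:::ZZZ
:::::Z:
:::::::
:::::::
Z:Z:Z:Z
ZZ:Z::Z
gen 13: :ZZ:Z::
Z:::ZZZ
::::ZZ:
:::::::
:::::::
::ZZ:ZZ
:::Z:ZZ
gen 14: :ZZ::::
ZZ::::Z
::::Z::
:::::::
:::::::
::ZZ:ZZ
ZZ::::Z

13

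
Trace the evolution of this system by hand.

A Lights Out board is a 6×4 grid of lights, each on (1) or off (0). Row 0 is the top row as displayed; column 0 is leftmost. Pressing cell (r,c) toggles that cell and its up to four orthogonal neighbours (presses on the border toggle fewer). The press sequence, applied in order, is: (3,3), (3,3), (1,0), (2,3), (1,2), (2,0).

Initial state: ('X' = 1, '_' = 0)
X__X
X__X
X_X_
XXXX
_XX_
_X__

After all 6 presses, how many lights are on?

14

k=0  X__X
X__X
X_X_
XXXX
_XX_
_X__
k=1  X__X
X__X
X_XX
XX__
_XXX
_X__
k=2  X__X
X__X
X_X_
XXXX
_XX_
_X__
k=3  ___X
_X_X
__X_
XXXX
_XX_
_X__
k=4  ___X
_X__
___X
XXX_
_XX_
_X__
k=5  __XX
__XX
__XX
XXX_
_XX_
_X__
k=6  __XX
X_XX
XXXX
_XX_
_XX_
_X__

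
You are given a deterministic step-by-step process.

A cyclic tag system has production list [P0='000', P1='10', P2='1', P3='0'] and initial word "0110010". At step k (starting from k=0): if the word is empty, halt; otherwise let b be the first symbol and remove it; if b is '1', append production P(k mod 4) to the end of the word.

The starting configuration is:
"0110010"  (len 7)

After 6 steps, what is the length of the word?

[0] "0110010"  (len 7)
[1] "110010"  (len 6)
[2] "1001010"  (len 7)
[3] "0010101"  (len 7)
[4] "010101"  (len 6)
[5] "10101"  (len 5)
[6] "010110"  (len 6)

6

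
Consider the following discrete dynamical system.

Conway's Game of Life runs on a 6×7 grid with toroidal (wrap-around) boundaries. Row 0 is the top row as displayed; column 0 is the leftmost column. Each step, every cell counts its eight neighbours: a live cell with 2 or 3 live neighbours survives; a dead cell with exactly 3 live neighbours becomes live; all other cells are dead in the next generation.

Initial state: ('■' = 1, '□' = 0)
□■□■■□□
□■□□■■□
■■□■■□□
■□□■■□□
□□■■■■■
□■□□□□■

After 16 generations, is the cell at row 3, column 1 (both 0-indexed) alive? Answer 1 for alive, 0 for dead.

step 0: □■□■■□□
□■□□■■□
■■□■■□□
■□□■■□□
□□■■■■■
□■□□□□■
step 1: □■□■■□□
□■□□□■□
■■□□□□■
■□□□□□□
□■■□□□■
□■□□□□■
step 2: □■□□■■□
□■□□■■■
□■□□□□■
□□■□□□□
□■■□□□■
□■□■□■□
step 3: □■□■□□□
□■■□■□■
□■■□□□■
□□■□□□□
■■□■□□□
□■□■□■■
step 4: □■□■□□■
□□□□□■□
□□□□□■□
□□□■□□□
■■□■■□■
□■□■□□■
step 5: □□□□■■■
□□□□■■■
□□□□■□□
■□■■□■■
□■□■■■■
□■□■□□■
step 6: □□□■□□□
□□□■□□■
■□□□□□□
■■■□□□□
□■□□□□□
□□□■□□□
step 7: □□■■■□□
□□□□□□□
■□■□□□■
■□■□□□□
■■□□□□□
□□■□□□□
step 8: □□■■□□□
□■■□□□□
■□□□□□■
□□■□□□□
■□■□□□□
□□■□□□□
step 9: □□□■□□□
■■■■□□□
■□■□□□□
■□□□□□■
□□■■□□□
□□■□□□□
step 10: □□□■□□□
■□□■□□□
□□■■□□□
■□■■□□■
□■■■□□□
□□■□□□□
step 11: □□■■□□□
□□□■■□□
■□□□■□■
■□□□■□□
■□□□□□□
□■□□□□□
step 12: □□■■■□□
□□■□■■□
■□□□■□■
■■□□□■□
■■□□□□□
□■■□□□□
step 13: □□□□■■□
□■■□□□■
■□□■■□□
□□□□□■□
□□□□□□■
■□□□□□□
step 14: ■■□□□■■
■■■□□□■
■■■■■■■
□□□□■■■
□□□□□□■
□□□□□■■
step 15: □□■□□□□
□□□□□□□
□□□□□□□
□■■□□□□
■□□□■□□
□□□□□□□
step 16: □□□□□□□
□□□□□□□
□□□□□□□
□■□□□□□
□■□□□□□
□□□□□□□

1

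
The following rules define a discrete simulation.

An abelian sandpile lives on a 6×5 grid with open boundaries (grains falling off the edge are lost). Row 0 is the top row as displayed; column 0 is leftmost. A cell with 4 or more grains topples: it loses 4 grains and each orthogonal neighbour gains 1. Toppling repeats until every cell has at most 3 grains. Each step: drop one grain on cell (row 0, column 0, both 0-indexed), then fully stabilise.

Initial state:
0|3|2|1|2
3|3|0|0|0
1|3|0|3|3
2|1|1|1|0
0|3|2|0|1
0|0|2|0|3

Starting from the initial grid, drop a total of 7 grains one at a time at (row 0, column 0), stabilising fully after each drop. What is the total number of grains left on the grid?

41

step 0: 0|3|2|1|2
3|3|0|0|0
1|3|0|3|3
2|1|1|1|0
0|3|2|0|1
0|0|2|0|3
step 1: 1|3|2|1|2
3|3|0|0|0
1|3|0|3|3
2|1|1|1|0
0|3|2|0|1
0|0|2|0|3
step 2: 2|3|2|1|2
3|3|0|0|0
1|3|0|3|3
2|1|1|1|0
0|3|2|0|1
0|0|2|0|3
step 3: 3|3|2|1|2
3|3|0|0|0
1|3|0|3|3
2|1|1|1|0
0|3|2|0|1
0|0|2|0|3
step 4: 2|1|3|1|2
1|2|1|0|0
3|0|1|3|3
2|2|1|1|0
0|3|2|0|1
0|0|2|0|3
step 5: 3|1|3|1|2
1|2|1|0|0
3|0|1|3|3
2|2|1|1|0
0|3|2|0|1
0|0|2|0|3
step 6: 0|2|3|1|2
2|2|1|0|0
3|0|1|3|3
2|2|1|1|0
0|3|2|0|1
0|0|2|0|3
step 7: 1|2|3|1|2
2|2|1|0|0
3|0|1|3|3
2|2|1|1|0
0|3|2|0|1
0|0|2|0|3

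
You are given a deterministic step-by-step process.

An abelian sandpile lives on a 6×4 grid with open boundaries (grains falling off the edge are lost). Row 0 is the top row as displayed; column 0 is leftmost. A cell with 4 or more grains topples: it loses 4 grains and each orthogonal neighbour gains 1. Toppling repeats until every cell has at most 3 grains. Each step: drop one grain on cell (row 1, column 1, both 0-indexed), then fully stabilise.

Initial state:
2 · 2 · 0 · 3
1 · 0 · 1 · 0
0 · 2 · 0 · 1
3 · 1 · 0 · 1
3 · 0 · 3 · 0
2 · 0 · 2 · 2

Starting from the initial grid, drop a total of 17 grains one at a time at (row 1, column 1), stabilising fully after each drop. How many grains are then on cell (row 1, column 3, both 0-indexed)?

k=0  2 · 2 · 0 · 3
1 · 0 · 1 · 0
0 · 2 · 0 · 1
3 · 1 · 0 · 1
3 · 0 · 3 · 0
2 · 0 · 2 · 2
k=1  2 · 2 · 0 · 3
1 · 1 · 1 · 0
0 · 2 · 0 · 1
3 · 1 · 0 · 1
3 · 0 · 3 · 0
2 · 0 · 2 · 2
k=2  2 · 2 · 0 · 3
1 · 2 · 1 · 0
0 · 2 · 0 · 1
3 · 1 · 0 · 1
3 · 0 · 3 · 0
2 · 0 · 2 · 2
k=3  2 · 2 · 0 · 3
1 · 3 · 1 · 0
0 · 2 · 0 · 1
3 · 1 · 0 · 1
3 · 0 · 3 · 0
2 · 0 · 2 · 2
k=4  2 · 3 · 0 · 3
2 · 0 · 2 · 0
0 · 3 · 0 · 1
3 · 1 · 0 · 1
3 · 0 · 3 · 0
2 · 0 · 2 · 2
k=5  2 · 3 · 0 · 3
2 · 1 · 2 · 0
0 · 3 · 0 · 1
3 · 1 · 0 · 1
3 · 0 · 3 · 0
2 · 0 · 2 · 2
k=6  2 · 3 · 0 · 3
2 · 2 · 2 · 0
0 · 3 · 0 · 1
3 · 1 · 0 · 1
3 · 0 · 3 · 0
2 · 0 · 2 · 2
k=7  2 · 3 · 0 · 3
2 · 3 · 2 · 0
0 · 3 · 0 · 1
3 · 1 · 0 · 1
3 · 0 · 3 · 0
2 · 0 · 2 · 2
k=8  3 · 0 · 1 · 3
3 · 2 · 3 · 0
1 · 0 · 1 · 1
3 · 2 · 0 · 1
3 · 0 · 3 · 0
2 · 0 · 2 · 2
k=9  3 · 0 · 1 · 3
3 · 3 · 3 · 0
1 · 0 · 1 · 1
3 · 2 · 0 · 1
3 · 0 · 3 · 0
2 · 0 · 2 · 2
k=10  0 · 2 · 2 · 3
1 · 2 · 0 · 1
2 · 1 · 2 · 1
3 · 2 · 0 · 1
3 · 0 · 3 · 0
2 · 0 · 2 · 2
k=11  0 · 2 · 2 · 3
1 · 3 · 0 · 1
2 · 1 · 2 · 1
3 · 2 · 0 · 1
3 · 0 · 3 · 0
2 · 0 · 2 · 2
k=12  0 · 3 · 2 · 3
2 · 0 · 1 · 1
2 · 2 · 2 · 1
3 · 2 · 0 · 1
3 · 0 · 3 · 0
2 · 0 · 2 · 2
k=13  0 · 3 · 2 · 3
2 · 1 · 1 · 1
2 · 2 · 2 · 1
3 · 2 · 0 · 1
3 · 0 · 3 · 0
2 · 0 · 2 · 2
k=14  0 · 3 · 2 · 3
2 · 2 · 1 · 1
2 · 2 · 2 · 1
3 · 2 · 0 · 1
3 · 0 · 3 · 0
2 · 0 · 2 · 2
k=15  0 · 3 · 2 · 3
2 · 3 · 1 · 1
2 · 2 · 2 · 1
3 · 2 · 0 · 1
3 · 0 · 3 · 0
2 · 0 · 2 · 2
k=16  1 · 0 · 3 · 3
3 · 1 · 2 · 1
2 · 3 · 2 · 1
3 · 2 · 0 · 1
3 · 0 · 3 · 0
2 · 0 · 2 · 2
k=17  1 · 0 · 3 · 3
3 · 2 · 2 · 1
2 · 3 · 2 · 1
3 · 2 · 0 · 1
3 · 0 · 3 · 0
2 · 0 · 2 · 2

1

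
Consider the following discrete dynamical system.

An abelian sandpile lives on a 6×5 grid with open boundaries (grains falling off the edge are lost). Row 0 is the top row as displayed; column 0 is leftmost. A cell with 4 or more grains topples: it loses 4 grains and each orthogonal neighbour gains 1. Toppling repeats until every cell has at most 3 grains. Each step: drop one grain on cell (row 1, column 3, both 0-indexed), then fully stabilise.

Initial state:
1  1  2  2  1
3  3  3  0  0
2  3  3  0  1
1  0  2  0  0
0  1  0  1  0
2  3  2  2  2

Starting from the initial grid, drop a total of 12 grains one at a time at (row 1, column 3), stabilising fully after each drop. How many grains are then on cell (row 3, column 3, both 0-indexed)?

1

[0] 1  1  2  2  1
3  3  3  0  0
2  3  3  0  1
1  0  2  0  0
0  1  0  1  0
2  3  2  2  2
[1] 1  1  2  2  1
3  3  3  1  0
2  3  3  0  1
1  0  2  0  0
0  1  0  1  0
2  3  2  2  2
[2] 1  1  2  2  1
3  3  3  2  0
2  3  3  0  1
1  0  2  0  0
0  1  0  1  0
2  3  2  2  2
[3] 1  1  2  2  1
3  3  3  3  0
2  3  3  0  1
1  0  2  0  0
0  1  0  1  0
2  3  2  2  2
[4] 2  2  3  3  1
1  2  2  1  1
0  2  1  2  1
2  1  3  0  0
0  1  0  1  0
2  3  2  2  2
[5] 2  2  3  3  1
1  2  2  2  1
0  2  1  2  1
2  1  3  0  0
0  1  0  1  0
2  3  2  2  2
[6] 2  2  3  3  1
1  2  2  3  1
0  2  1  2  1
2  1  3  0  0
0  1  0  1  0
2  3  2  2  2
[7] 2  3  1  1  2
1  3  0  2  2
0  2  2  3  1
2  1  3  0  0
0  1  0  1  0
2  3  2  2  2
[8] 2  3  1  1  2
1  3  0  3  2
0  2  2  3  1
2  1  3  0  0
0  1  0  1  0
2  3  2  2  2
[9] 2  3  1  2  2
1  3  1  1  3
0  2  3  0  2
2  1  3  1  0
0  1  0  1  0
2  3  2  2  2
[10] 2  3  1  2  2
1  3  1  2  3
0  2  3  0  2
2  1  3  1  0
0  1  0  1  0
2  3  2  2  2
[11] 2  3  1  2  2
1  3  1  3  3
0  2  3  0  2
2  1  3  1  0
0  1  0  1  0
2  3  2  2  2
[12] 2  3  1  3  3
1  3  2  1  0
0  2  3  1  3
2  1  3  1  0
0  1  0  1  0
2  3  2  2  2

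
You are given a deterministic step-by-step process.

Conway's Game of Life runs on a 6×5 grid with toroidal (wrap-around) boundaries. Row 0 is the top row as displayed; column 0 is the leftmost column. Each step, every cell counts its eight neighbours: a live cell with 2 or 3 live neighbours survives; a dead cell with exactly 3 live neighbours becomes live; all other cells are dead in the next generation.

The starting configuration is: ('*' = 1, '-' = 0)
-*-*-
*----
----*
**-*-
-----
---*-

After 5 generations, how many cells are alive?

1

0) -*-*-
*----
----*
**-*-
-----
---*-
1) --*-*
*---*
-*--*
*---*
--*-*
--*--
2) **--*
-*--*
-*-*-
-*--*
**--*
-**--
3) ---**
-*-**
-*-**
-*-**
---**
--**-
4) *----
-----
-*---
-----
*----
--*--
5) -----
-----
-----
-----
-----
-*---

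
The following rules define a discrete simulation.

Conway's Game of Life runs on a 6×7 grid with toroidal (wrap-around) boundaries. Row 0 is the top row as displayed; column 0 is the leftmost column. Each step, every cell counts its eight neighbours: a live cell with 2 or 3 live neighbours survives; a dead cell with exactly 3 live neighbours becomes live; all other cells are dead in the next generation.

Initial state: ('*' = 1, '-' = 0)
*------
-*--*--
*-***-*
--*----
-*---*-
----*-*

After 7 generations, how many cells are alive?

gen 0: *------
-*--*--
*-***-*
--*----
-*---*-
----*-*
gen 1: *----*-
-**-***
*-*-**-
*-*-***
-----*-
*----**
gen 2: -------
--*----
--*----
*------
-*-----
*---**-
gen 3: -------
-------
-*-----
-*-----
**----*
-------
gen 4: -------
-------
-------
-**----
**-----
*------
gen 5: -------
-------
-------
***----
*-*----
**-----
gen 6: -------
-------
-*-----
*-*----
--*---*
**-----
gen 7: -------
-------
-*-----
*-*----
--*---*
**-----

7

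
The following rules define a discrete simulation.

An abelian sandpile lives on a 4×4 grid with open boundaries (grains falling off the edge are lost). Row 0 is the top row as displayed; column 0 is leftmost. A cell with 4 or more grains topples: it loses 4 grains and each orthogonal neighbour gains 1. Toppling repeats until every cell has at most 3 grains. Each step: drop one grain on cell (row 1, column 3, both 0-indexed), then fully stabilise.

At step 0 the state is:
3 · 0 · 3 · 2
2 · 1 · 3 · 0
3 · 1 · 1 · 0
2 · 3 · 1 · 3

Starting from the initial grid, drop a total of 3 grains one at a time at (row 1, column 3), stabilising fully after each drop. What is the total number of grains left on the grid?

31

0) 3 · 0 · 3 · 2
2 · 1 · 3 · 0
3 · 1 · 1 · 0
2 · 3 · 1 · 3
1) 3 · 0 · 3 · 2
2 · 1 · 3 · 1
3 · 1 · 1 · 0
2 · 3 · 1 · 3
2) 3 · 0 · 3 · 2
2 · 1 · 3 · 2
3 · 1 · 1 · 0
2 · 3 · 1 · 3
3) 3 · 0 · 3 · 2
2 · 1 · 3 · 3
3 · 1 · 1 · 0
2 · 3 · 1 · 3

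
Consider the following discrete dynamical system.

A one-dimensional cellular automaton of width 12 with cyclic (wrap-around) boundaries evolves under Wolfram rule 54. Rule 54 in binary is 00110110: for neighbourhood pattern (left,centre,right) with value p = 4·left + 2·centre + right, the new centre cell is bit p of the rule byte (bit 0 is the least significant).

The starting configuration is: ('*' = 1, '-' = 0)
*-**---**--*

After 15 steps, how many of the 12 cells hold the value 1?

6

[0] *-**---**--*
[1] -*--*-*--**-
[2] *********--*
[3] ---------**-
[4] --------*--*
[5] *------*****
[6] -*----*-----
[7] ***--***----
[8] ---**---*--*
[9] *-*--*-*****
[10] -******-----
[11] *------*----
[12] **----***--*
[13] --*--*---**-
[14] -******-*--*
[15] *------*****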